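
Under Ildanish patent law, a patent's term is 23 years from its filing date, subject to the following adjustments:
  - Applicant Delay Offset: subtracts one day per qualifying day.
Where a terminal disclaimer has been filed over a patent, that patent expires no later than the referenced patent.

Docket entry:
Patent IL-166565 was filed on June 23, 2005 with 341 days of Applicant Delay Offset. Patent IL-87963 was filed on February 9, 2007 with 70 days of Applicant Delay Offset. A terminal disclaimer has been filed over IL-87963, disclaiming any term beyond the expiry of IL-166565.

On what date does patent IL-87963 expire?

2027-07-18

Natural term of IL-87963:
  Base: filing + 23 years → 9 February 2030.
  Applicant Delay Offset: −70 days → 1 December 2029.
Expiry of referenced patent IL-166565:
  Base: filing + 23 years → 23 June 2028.
  Applicant Delay Offset: −341 days → 18 July 2027.
Terminal disclaimer: IL-87963 expires on the earlier of 1 December 2029 and 18 July 2027.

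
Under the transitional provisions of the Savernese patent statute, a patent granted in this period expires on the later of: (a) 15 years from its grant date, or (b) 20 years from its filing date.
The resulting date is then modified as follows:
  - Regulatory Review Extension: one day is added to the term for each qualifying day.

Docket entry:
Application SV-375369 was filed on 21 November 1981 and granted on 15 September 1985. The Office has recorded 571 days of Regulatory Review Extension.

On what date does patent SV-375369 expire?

(a) grant + 15 years → 15 September 2000.
(b) filing + 20 years → 21 November 2001.
Later of the two: 21 November 2001.
Regulatory Review Extension: +571 days → 15 June 2003.

2003-06-15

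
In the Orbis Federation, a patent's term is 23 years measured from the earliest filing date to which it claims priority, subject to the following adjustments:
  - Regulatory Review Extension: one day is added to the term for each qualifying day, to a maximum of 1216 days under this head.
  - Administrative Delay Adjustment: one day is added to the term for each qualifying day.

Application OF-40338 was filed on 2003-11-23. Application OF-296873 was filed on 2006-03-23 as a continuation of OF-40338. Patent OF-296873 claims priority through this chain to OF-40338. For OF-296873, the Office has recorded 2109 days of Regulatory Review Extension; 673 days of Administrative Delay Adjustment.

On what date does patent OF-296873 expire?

Earliest priority filing: 23 November 2003.
Base term: 23 November 2003 + 23 years → 23 November 2026.
Regulatory Review Extension: 2109 days claimed exceeds the 1216-day cap, so +1216 days → 23 March 2030.
Administrative Delay Adjustment: +673 days → 25 January 2032.

2032-01-25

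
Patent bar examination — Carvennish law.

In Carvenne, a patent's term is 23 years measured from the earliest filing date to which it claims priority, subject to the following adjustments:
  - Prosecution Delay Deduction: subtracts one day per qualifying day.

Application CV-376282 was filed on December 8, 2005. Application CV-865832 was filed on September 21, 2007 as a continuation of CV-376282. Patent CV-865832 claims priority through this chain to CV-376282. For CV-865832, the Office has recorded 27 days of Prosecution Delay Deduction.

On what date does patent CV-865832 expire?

Earliest priority filing: 8 December 2005.
Base term: 8 December 2005 + 23 years → 8 December 2028.
Prosecution Delay Deduction: −27 days → 11 November 2028.

2028-11-11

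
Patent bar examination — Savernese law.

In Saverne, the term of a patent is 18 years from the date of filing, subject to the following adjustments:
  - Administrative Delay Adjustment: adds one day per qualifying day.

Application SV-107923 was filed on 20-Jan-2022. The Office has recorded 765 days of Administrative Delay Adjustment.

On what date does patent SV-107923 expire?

2042-02-23

Base term: filing date + 18 years → 20 January 2040.
Administrative Delay Adjustment: +765 days → 23 February 2042.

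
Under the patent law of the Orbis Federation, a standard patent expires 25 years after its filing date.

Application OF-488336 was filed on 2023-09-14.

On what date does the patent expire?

September 14, 2048

Filing date + 25 years → 14 September 2048.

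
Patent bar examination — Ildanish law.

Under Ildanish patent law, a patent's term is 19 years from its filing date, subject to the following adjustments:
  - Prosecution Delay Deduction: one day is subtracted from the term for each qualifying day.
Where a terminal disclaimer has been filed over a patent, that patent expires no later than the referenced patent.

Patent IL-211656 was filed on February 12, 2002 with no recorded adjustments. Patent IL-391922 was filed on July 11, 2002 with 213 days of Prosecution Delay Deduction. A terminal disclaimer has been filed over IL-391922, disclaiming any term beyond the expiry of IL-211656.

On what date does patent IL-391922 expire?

Natural term of IL-391922:
  Base: filing + 19 years → 11 July 2021.
  Prosecution Delay Deduction: −213 days → 10 December 2020.
Expiry of referenced patent IL-211656:
  Base: filing + 19 years → 12 February 2021.
Terminal disclaimer: IL-391922 expires on the earlier of 10 December 2020 and 12 February 2021.

2020-12-10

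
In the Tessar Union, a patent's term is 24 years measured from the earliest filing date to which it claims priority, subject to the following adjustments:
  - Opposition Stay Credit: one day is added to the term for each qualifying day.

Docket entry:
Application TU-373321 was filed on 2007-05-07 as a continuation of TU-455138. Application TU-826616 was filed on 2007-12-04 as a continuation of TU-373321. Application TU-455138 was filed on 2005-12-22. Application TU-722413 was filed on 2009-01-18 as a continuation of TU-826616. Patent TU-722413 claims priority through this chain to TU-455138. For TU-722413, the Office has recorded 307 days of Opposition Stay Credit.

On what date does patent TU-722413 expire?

Earliest priority filing: 22 December 2005.
Base term: 22 December 2005 + 24 years → 22 December 2029.
Opposition Stay Credit: +307 days → 25 October 2030.

2030-10-25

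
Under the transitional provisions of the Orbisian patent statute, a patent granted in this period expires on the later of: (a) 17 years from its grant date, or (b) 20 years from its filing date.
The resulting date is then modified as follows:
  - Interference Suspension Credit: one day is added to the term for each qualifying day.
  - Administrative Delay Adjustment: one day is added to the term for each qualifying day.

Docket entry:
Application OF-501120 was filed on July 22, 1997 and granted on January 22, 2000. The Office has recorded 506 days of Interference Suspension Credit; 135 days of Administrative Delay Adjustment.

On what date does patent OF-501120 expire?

(a) grant + 17 years → 22 January 2017.
(b) filing + 20 years → 22 July 2017.
Later of the two: 22 July 2017.
Interference Suspension Credit: +506 days → 10 December 2018.
Administrative Delay Adjustment: +135 days → 24 April 2019.

April 24, 2019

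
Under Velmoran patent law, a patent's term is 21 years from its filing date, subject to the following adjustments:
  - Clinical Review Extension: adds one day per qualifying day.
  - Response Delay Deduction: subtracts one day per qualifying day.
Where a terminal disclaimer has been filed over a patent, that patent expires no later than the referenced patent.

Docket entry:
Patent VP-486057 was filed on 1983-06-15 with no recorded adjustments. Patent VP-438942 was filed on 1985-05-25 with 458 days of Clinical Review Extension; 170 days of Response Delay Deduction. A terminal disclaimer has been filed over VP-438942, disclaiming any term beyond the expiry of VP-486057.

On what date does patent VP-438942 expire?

Natural term of VP-438942:
  Base: filing + 21 years → 25 May 2006.
  Clinical Review Extension: +458 days → 26 August 2007.
  Response Delay Deduction: −170 days → 9 March 2007.
Expiry of referenced patent VP-486057:
  Base: filing + 21 years → 15 June 2004.
Terminal disclaimer: VP-438942 expires on the earlier of 9 March 2007 and 15 June 2004.

2004-06-15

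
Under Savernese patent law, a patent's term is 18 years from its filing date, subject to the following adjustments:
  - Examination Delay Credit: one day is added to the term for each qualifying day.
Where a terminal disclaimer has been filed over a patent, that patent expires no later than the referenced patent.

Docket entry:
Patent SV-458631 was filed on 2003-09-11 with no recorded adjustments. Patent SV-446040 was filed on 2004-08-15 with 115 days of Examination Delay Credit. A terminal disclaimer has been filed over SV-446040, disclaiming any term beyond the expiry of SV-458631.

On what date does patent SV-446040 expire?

Natural term of SV-446040:
  Base: filing + 18 years → 15 August 2022.
  Examination Delay Credit: +115 days → 8 December 2022.
Expiry of referenced patent SV-458631:
  Base: filing + 18 years → 11 September 2021.
Terminal disclaimer: SV-446040 expires on the earlier of 8 December 2022 and 11 September 2021.

September 11, 2021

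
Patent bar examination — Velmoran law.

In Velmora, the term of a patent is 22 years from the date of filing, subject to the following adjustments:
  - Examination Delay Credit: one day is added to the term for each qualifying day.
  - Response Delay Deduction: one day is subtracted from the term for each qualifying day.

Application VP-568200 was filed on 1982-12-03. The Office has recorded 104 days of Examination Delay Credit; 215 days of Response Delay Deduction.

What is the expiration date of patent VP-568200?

August 14, 2004

Base term: filing date + 22 years → 3 December 2004.
Examination Delay Credit: +104 days → 17 March 2005.
Response Delay Deduction: −215 days → 14 August 2004.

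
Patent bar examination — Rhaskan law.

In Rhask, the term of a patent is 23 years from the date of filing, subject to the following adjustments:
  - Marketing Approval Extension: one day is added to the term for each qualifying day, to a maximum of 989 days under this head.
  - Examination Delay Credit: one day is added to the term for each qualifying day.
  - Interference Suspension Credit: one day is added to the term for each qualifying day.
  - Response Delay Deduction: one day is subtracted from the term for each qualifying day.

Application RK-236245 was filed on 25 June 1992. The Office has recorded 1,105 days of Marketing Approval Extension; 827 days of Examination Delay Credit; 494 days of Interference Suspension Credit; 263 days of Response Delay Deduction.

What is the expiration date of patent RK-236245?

Base term: filing date + 23 years → 25 June 2015.
Marketing Approval Extension: 1105 days claimed exceeds the 989-day cap, so +989 days → 10 March 2018.
Examination Delay Credit: +827 days → 14 June 2020.
Interference Suspension Credit: +494 days → 21 October 2021.
Response Delay Deduction: −263 days → 31 January 2021.

January 31, 2021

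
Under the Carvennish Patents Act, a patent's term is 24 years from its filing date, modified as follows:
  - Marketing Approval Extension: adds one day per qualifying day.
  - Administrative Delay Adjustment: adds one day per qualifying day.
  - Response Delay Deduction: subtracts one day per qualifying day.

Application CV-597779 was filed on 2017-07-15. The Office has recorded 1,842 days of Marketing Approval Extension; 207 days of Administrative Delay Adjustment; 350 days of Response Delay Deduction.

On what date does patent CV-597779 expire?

Base term: filing date + 24 years → 15 July 2041.
Marketing Approval Extension: +1842 days → 31 July 2046.
Administrative Delay Adjustment: +207 days → 23 February 2047.
Response Delay Deduction: −350 days → 10 March 2046.

March 10, 2046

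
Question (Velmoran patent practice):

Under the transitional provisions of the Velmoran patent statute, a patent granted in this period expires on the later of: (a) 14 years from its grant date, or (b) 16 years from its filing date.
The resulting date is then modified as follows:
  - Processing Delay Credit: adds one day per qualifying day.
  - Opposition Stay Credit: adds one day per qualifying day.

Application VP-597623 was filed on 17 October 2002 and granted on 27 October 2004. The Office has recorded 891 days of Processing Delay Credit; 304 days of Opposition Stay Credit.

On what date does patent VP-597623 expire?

February 3, 2022

(a) grant + 14 years → 27 October 2018.
(b) filing + 16 years → 17 October 2018.
Later of the two: 27 October 2018.
Processing Delay Credit: +891 days → 5 April 2021.
Opposition Stay Credit: +304 days → 3 February 2022.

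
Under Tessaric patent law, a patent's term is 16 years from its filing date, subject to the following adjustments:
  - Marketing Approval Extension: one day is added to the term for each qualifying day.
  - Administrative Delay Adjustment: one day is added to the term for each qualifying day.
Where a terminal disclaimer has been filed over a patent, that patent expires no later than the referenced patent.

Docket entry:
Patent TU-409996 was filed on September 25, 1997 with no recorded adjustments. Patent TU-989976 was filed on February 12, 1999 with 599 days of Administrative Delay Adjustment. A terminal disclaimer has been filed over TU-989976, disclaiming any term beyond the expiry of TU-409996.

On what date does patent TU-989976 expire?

Natural term of TU-989976:
  Base: filing + 16 years → 12 February 2015.
  Administrative Delay Adjustment: +599 days → 3 October 2016.
Expiry of referenced patent TU-409996:
  Base: filing + 16 years → 25 September 2013.
Terminal disclaimer: TU-989976 expires on the earlier of 3 October 2016 and 25 September 2013.

September 25, 2013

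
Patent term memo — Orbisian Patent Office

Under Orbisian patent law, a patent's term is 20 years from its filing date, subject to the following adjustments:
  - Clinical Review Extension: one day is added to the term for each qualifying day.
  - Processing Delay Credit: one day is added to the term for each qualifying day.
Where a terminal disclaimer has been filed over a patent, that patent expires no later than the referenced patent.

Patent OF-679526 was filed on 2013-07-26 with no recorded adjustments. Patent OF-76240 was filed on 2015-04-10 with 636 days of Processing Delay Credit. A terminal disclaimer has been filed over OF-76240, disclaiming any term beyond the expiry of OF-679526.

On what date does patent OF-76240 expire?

Natural term of OF-76240:
  Base: filing + 20 years → 10 April 2035.
  Processing Delay Credit: +636 days → 5 January 2037.
Expiry of referenced patent OF-679526:
  Base: filing + 20 years → 26 July 2033.
Terminal disclaimer: OF-76240 expires on the earlier of 5 January 2037 and 26 July 2033.

2033-07-26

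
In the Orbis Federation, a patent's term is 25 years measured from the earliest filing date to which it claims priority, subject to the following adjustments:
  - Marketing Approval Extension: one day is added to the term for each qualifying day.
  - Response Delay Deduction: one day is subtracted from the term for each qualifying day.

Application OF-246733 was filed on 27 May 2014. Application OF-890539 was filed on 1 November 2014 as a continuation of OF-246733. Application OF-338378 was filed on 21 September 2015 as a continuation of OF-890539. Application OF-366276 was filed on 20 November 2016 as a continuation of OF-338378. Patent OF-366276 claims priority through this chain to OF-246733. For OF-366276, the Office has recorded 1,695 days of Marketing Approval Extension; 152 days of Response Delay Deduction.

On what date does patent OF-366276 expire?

2043-08-17

Earliest priority filing: 27 May 2014.
Base term: 27 May 2014 + 25 years → 27 May 2039.
Marketing Approval Extension: +1695 days → 16 January 2044.
Response Delay Deduction: −152 days → 17 August 2043.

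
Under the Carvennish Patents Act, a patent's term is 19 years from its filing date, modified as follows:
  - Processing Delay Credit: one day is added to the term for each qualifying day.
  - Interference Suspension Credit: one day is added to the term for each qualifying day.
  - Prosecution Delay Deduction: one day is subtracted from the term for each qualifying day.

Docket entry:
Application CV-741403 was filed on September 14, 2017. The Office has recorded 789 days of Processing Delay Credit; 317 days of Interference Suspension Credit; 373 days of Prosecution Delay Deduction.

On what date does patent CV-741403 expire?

2038-09-17

Base term: filing date + 19 years → 14 September 2036.
Processing Delay Credit: +789 days → 12 November 2038.
Interference Suspension Credit: +317 days → 25 September 2039.
Prosecution Delay Deduction: −373 days → 17 September 2038.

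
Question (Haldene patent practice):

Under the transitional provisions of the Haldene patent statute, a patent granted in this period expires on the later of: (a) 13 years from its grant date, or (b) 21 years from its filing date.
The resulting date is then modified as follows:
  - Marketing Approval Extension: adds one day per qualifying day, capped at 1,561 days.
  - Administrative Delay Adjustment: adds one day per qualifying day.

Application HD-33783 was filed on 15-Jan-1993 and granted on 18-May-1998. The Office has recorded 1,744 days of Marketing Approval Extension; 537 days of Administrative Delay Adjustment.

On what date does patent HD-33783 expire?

October 14, 2019

(a) grant + 13 years → 18 May 2011.
(b) filing + 21 years → 15 January 2014.
Later of the two: 15 January 2014.
Marketing Approval Extension: 1744 days claimed exceeds the 1561-day cap, so +1561 days → 25 April 2018.
Administrative Delay Adjustment: +537 days → 14 October 2019.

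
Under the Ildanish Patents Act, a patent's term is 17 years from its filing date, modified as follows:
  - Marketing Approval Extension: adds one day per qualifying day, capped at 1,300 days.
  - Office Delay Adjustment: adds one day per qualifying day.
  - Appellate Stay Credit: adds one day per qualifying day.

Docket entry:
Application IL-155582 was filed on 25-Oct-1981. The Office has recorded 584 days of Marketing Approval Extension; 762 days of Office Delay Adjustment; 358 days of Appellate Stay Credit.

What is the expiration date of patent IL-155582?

2003-06-25

Base term: filing date + 17 years → 25 October 1998.
Marketing Approval Extension: 584 days (within the 1300-day cap) → +584 days → 31 May 2000.
Office Delay Adjustment: +762 days → 2 July 2002.
Appellate Stay Credit: +358 days → 25 June 2003.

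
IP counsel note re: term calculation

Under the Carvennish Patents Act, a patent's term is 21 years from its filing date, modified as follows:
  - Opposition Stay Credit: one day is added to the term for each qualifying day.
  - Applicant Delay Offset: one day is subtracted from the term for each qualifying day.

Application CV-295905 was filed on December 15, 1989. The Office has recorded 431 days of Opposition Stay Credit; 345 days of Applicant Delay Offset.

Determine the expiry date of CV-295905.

Base term: filing date + 21 years → 15 December 2010.
Opposition Stay Credit: +431 days → 19 February 2012.
Applicant Delay Offset: −345 days → 11 March 2011.

March 11, 2011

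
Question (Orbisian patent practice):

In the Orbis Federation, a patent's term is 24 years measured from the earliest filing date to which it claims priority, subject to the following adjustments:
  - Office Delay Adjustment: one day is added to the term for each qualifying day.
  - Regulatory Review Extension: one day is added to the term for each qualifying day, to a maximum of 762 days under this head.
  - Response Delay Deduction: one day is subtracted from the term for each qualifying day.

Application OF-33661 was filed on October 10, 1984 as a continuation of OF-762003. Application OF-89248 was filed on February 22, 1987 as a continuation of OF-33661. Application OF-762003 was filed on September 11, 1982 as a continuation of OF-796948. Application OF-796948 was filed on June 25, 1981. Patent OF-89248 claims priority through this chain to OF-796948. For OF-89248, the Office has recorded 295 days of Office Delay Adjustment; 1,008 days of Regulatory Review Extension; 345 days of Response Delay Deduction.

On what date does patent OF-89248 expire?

Earliest priority filing: 25 June 1981.
Base term: 25 June 1981 + 24 years → 25 June 2005.
Office Delay Adjustment: +295 days → 16 April 2006.
Regulatory Review Extension: 1008 days claimed exceeds the 762-day cap, so +762 days → 17 May 2008.
Response Delay Deduction: −345 days → 7 June 2007.

June 7, 2007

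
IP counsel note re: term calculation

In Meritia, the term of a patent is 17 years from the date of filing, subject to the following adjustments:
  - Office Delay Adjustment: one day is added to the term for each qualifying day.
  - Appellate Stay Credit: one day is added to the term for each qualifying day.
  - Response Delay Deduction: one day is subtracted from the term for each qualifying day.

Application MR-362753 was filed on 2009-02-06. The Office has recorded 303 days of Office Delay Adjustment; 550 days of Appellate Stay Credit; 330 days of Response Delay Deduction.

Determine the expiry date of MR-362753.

Base term: filing date + 17 years → 6 February 2026.
Office Delay Adjustment: +303 days → 6 December 2026.
Appellate Stay Credit: +550 days → 8 June 2028.
Response Delay Deduction: −330 days → 14 July 2027.

July 14, 2027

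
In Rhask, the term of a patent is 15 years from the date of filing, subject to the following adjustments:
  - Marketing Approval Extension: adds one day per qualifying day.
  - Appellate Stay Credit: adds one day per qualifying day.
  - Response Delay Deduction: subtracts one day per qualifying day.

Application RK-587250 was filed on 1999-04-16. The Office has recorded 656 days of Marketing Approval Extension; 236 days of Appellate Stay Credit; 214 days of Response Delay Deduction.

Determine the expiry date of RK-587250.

Base term: filing date + 15 years → 16 April 2014.
Marketing Approval Extension: +656 days → 1 February 2016.
Appellate Stay Credit: +236 days → 24 September 2016.
Response Delay Deduction: −214 days → 23 February 2016.

February 23, 2016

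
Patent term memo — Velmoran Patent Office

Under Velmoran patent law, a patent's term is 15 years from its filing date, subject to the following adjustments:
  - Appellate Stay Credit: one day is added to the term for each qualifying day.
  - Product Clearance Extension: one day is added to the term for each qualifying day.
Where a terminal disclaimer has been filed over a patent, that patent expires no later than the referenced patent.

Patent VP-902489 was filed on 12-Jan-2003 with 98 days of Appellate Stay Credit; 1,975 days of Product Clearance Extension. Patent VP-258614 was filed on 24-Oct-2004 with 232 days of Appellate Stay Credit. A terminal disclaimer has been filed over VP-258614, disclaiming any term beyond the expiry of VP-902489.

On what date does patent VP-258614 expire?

2020-06-12

Natural term of VP-258614:
  Base: filing + 15 years → 24 October 2019.
  Appellate Stay Credit: +232 days → 12 June 2020.
Expiry of referenced patent VP-902489:
  Base: filing + 15 years → 12 January 2018.
  Appellate Stay Credit: +98 days → 20 April 2018.
  Product Clearance Extension: +1975 days → 16 September 2023.
Terminal disclaimer: VP-258614 expires on the earlier of 12 June 2020 and 16 September 2023.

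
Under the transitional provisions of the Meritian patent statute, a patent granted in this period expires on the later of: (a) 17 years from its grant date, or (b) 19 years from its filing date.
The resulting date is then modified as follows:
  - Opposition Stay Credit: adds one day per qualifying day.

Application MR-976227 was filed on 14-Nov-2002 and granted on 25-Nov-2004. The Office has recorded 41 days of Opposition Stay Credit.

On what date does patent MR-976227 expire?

2022-01-05

(a) grant + 17 years → 25 November 2021.
(b) filing + 19 years → 14 November 2021.
Later of the two: 25 November 2021.
Opposition Stay Credit: +41 days → 5 January 2022.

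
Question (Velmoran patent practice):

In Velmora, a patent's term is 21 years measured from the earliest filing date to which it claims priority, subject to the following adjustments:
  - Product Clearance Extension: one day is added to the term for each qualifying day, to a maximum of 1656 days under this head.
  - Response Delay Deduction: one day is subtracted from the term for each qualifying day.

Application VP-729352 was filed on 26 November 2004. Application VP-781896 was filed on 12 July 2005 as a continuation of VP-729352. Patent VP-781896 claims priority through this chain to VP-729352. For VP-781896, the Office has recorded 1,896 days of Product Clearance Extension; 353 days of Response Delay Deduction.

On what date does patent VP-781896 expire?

June 21, 2029

Earliest priority filing: 26 November 2004.
Base term: 26 November 2004 + 21 years → 26 November 2025.
Product Clearance Extension: 1896 days claimed exceeds the 1656-day cap, so +1656 days → 9 June 2030.
Response Delay Deduction: −353 days → 21 June 2029.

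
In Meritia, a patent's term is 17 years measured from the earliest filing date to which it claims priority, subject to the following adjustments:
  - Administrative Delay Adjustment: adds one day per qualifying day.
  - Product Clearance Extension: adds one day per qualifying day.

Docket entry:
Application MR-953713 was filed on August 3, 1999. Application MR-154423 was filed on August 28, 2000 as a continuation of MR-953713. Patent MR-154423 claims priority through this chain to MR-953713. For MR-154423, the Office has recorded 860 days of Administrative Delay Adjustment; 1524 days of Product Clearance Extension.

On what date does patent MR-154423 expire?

Earliest priority filing: 3 August 1999.
Base term: 3 August 1999 + 17 years → 3 August 2016.
Administrative Delay Adjustment: +860 days → 11 December 2018.
Product Clearance Extension: +1524 days → 12 February 2023.

2023-02-12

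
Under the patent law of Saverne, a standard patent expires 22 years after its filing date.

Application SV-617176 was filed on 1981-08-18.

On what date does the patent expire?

Filing date + 22 years → 18 August 2003.

August 18, 2003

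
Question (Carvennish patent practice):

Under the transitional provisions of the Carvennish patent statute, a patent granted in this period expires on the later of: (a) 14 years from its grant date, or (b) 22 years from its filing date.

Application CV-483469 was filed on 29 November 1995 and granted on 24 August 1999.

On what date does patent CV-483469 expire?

November 29, 2017

(a) grant + 14 years → 24 August 2013.
(b) filing + 22 years → 29 November 2017.
Later of the two: 29 November 2017.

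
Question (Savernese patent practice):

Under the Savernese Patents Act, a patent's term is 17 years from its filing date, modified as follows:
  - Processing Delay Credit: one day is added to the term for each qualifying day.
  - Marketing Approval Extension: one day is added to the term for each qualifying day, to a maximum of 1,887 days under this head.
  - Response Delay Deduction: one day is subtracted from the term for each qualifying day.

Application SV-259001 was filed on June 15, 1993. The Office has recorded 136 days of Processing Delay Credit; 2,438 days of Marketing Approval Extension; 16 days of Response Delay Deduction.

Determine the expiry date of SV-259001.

2015-12-13

Base term: filing date + 17 years → 15 June 2010.
Processing Delay Credit: +136 days → 29 October 2010.
Marketing Approval Extension: 2438 days claimed exceeds the 1887-day cap, so +1887 days → 29 December 2015.
Response Delay Deduction: −16 days → 13 December 2015.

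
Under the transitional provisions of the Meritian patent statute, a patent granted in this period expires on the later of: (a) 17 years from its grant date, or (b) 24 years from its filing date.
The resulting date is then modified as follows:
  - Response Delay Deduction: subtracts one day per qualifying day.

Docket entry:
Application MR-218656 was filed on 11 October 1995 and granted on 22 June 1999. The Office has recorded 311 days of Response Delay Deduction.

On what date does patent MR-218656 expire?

(a) grant + 17 years → 22 June 2016.
(b) filing + 24 years → 11 October 2019.
Later of the two: 11 October 2019.
Response Delay Deduction: −311 days → 4 December 2018.

2018-12-04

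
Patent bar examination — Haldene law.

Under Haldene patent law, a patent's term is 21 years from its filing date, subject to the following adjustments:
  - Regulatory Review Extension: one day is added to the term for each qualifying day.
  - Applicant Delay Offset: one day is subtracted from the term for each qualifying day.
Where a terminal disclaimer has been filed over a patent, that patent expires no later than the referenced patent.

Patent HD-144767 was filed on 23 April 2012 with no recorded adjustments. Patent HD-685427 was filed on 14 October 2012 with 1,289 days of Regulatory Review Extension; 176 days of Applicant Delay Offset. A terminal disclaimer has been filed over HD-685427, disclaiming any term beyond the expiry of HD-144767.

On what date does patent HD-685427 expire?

2033-04-23

Natural term of HD-685427:
  Base: filing + 21 years → 14 October 2033.
  Regulatory Review Extension: +1289 days → 25 April 2037.
  Applicant Delay Offset: −176 days → 31 October 2036.
Expiry of referenced patent HD-144767:
  Base: filing + 21 years → 23 April 2033.
Terminal disclaimer: HD-685427 expires on the earlier of 31 October 2036 and 23 April 2033.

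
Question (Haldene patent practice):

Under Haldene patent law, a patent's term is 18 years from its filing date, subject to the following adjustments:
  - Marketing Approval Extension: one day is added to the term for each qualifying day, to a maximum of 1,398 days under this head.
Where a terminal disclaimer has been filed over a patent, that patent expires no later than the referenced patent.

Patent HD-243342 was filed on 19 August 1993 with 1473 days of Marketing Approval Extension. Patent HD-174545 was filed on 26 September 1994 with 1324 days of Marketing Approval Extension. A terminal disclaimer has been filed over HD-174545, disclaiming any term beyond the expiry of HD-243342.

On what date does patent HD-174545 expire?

Natural term of HD-174545:
  Base: filing + 18 years → 26 September 2012.
  Marketing Approval Extension: 1324 days (within the 1398-day cap) → +1324 days → 12 May 2016.
Expiry of referenced patent HD-243342:
  Base: filing + 18 years → 19 August 2011.
  Marketing Approval Extension: 1473 days claimed exceeds the 1398-day cap, so +1398 days → 17 June 2015.
Terminal disclaimer: HD-174545 expires on the earlier of 12 May 2016 and 17 June 2015.

June 17, 2015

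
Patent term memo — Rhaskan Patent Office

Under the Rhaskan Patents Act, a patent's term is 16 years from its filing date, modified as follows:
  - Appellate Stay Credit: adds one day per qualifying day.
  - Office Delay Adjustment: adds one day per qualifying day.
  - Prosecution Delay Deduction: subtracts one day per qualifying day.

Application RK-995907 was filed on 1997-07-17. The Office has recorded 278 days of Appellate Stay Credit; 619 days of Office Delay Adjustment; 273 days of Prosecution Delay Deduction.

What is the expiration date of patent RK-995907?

Base term: filing date + 16 years → 17 July 2013.
Appellate Stay Credit: +278 days → 21 April 2014.
Office Delay Adjustment: +619 days → 31 December 2015.
Prosecution Delay Deduction: −273 days → 2 April 2015.

April 2, 2015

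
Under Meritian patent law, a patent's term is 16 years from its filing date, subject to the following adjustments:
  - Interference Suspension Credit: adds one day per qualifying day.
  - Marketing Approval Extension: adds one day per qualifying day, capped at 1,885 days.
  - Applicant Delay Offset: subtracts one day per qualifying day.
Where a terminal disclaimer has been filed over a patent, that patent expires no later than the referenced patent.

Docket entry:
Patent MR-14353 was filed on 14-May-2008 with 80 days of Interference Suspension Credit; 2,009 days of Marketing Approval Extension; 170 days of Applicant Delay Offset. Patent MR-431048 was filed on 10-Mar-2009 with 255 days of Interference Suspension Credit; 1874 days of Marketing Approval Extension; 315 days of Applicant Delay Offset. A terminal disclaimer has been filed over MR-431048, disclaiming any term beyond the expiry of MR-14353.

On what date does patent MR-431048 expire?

2029-04-13

Natural term of MR-431048:
  Base: filing + 16 years → 10 March 2025.
  Interference Suspension Credit: +255 days → 20 November 2025.
  Marketing Approval Extension: 1874 days (within the 1885-day cap) → +1874 days → 7 January 2031.
  Applicant Delay Offset: −315 days → 26 February 2030.
Expiry of referenced patent MR-14353:
  Base: filing + 16 years → 14 May 2024.
  Interference Suspension Credit: +80 days → 2 August 2024.
  Marketing Approval Extension: 2009 days claimed exceeds the 1885-day cap, so +1885 days → 30 September 2029.
  Applicant Delay Offset: −170 days → 13 April 2029.
Terminal disclaimer: MR-431048 expires on the earlier of 26 February 2030 and 13 April 2029.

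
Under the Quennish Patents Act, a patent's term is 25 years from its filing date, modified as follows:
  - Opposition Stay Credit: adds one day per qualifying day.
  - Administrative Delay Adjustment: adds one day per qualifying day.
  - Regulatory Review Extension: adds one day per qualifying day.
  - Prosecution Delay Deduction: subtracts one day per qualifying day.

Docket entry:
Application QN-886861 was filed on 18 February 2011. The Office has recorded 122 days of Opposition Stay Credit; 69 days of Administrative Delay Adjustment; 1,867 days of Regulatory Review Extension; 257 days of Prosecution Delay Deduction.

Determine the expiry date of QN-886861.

January 23, 2041

Base term: filing date + 25 years → 18 February 2036.
Opposition Stay Credit: +122 days → 19 June 2036.
Administrative Delay Adjustment: +69 days → 27 August 2036.
Regulatory Review Extension: +1867 days → 7 October 2041.
Prosecution Delay Deduction: −257 days → 23 January 2041.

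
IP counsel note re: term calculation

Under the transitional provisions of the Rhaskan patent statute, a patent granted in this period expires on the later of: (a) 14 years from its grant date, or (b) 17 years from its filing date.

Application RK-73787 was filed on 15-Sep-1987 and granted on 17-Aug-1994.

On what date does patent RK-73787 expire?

(a) grant + 14 years → 17 August 2008.
(b) filing + 17 years → 15 September 2004.
Later of the two: 17 August 2008.

August 17, 2008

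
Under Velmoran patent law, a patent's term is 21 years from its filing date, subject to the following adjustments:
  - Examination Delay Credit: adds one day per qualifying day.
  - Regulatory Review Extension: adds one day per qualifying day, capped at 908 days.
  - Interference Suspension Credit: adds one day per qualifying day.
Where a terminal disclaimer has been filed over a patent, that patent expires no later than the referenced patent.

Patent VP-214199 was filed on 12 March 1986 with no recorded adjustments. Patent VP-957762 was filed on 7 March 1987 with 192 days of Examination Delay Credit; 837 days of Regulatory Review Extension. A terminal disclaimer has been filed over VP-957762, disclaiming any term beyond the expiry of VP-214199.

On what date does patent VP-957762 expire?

March 12, 2007

Natural term of VP-957762:
  Base: filing + 21 years → 7 March 2008.
  Examination Delay Credit: +192 days → 15 September 2008.
  Regulatory Review Extension: 837 days (within the 908-day cap) → +837 days → 31 December 2010.
Expiry of referenced patent VP-214199:
  Base: filing + 21 years → 12 March 2007.
Terminal disclaimer: VP-957762 expires on the earlier of 31 December 2010 and 12 March 2007.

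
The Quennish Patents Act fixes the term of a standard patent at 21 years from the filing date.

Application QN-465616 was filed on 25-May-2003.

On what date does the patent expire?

Filing date + 21 years → 25 May 2024.

May 25, 2024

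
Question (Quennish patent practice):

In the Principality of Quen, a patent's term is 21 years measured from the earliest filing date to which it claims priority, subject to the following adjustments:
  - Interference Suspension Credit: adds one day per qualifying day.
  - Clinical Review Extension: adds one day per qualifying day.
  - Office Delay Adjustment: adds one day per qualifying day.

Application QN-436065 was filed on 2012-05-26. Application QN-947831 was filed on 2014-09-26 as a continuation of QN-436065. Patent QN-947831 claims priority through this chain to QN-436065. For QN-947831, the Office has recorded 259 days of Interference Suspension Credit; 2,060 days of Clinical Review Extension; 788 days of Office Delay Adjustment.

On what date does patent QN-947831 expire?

2041-11-27

Earliest priority filing: 26 May 2012.
Base term: 26 May 2012 + 21 years → 26 May 2033.
Interference Suspension Credit: +259 days → 9 February 2034.
Clinical Review Extension: +2060 days → 1 October 2039.
Office Delay Adjustment: +788 days → 27 November 2041.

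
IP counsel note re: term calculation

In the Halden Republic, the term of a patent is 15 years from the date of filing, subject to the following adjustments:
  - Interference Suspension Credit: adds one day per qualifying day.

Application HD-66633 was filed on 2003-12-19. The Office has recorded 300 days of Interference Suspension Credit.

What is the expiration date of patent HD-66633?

October 15, 2019

Base term: filing date + 15 years → 19 December 2018.
Interference Suspension Credit: +300 days → 15 October 2019.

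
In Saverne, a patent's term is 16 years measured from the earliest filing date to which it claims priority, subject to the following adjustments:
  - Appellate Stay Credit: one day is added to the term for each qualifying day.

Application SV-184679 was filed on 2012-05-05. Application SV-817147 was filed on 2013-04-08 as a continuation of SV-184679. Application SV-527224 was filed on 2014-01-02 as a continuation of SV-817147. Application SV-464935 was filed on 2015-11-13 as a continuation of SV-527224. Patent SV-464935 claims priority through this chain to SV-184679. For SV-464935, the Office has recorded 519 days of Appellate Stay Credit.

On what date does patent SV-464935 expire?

2029-10-06

Earliest priority filing: 5 May 2012.
Base term: 5 May 2012 + 16 years → 5 May 2028.
Appellate Stay Credit: +519 days → 6 October 2029.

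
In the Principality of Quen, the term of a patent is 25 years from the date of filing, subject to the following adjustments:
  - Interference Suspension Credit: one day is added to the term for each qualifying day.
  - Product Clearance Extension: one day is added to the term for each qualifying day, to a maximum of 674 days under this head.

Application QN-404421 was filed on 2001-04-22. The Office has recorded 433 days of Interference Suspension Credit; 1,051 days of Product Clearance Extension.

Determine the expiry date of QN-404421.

Base term: filing date + 25 years → 22 April 2026.
Interference Suspension Credit: +433 days → 29 June 2027.
Product Clearance Extension: 1051 days claimed exceeds the 674-day cap, so +674 days → 3 May 2029.

2029-05-03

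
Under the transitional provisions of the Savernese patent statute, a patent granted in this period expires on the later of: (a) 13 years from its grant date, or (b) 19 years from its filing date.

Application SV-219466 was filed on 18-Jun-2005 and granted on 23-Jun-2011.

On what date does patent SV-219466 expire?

(a) grant + 13 years → 23 June 2024.
(b) filing + 19 years → 18 June 2024.
Later of the two: 23 June 2024.

June 23, 2024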